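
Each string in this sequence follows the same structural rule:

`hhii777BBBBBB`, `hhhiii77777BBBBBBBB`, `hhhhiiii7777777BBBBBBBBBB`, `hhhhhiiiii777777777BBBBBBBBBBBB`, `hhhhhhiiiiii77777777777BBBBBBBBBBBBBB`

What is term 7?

hhhhhhhhiiiiiiii777777777777777BBBBBBBBBBBBBBBBBB

Reading off run lengths: h runs 2, 3, 4, 5, 6; i runs 2, 3, 4, 5, 6; 7 runs 3, 5, 7, 9, 11; B runs 6, 8, 10, 12, 14 — each is linear in n, where the shown terms are n = 2, 3, 4, 5, 6.
At n = 8 the blocks have lengths 8, 8, 15, 18.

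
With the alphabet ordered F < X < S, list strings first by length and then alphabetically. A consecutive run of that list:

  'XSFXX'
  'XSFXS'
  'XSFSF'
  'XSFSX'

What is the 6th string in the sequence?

XSXFF

Continuing the enumeration 2 steps past XSFSX: XSFSX → XSFSS → (answer).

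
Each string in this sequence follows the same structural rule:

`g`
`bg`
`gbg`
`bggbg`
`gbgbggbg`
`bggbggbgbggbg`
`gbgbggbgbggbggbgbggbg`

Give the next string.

bggbggbgbggbggbgbggbgbggbggbgbggbg

Each term (from the third on) is the two preceding terms concatenated in order: term 3 = g·bg = gbg.
The next term joins bggbggbgbggbg and gbgbggbgbggbggbgbggbg.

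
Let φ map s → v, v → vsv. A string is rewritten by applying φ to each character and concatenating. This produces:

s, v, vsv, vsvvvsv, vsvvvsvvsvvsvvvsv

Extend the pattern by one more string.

Applying the rule to each of the 17 symbols of vsvvvsvvsvvsvvvsv gives the pieces vsv v vsv vsv vsv v vsv vsv v vsv vsv v vsv vsv vsv v vsv, which concatenate to the answer.

vsvvvsvvsvvsvvvsvvsvvvsvvsvvvsvvsvvsvvvsv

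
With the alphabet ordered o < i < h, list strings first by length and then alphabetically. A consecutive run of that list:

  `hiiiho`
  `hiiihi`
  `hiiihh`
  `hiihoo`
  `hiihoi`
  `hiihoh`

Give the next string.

Find the rightmost character of hiihoh below h, bump it to the next letter, and reset everything to its right to o.

hiihio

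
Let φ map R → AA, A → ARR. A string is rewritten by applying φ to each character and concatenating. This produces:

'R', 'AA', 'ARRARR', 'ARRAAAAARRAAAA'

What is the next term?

Replace each of the 14 characters of ARRAAAAARRAAAA in place — ARR AA AA ARR ARR ARR ARR ARR AA AA ARR ARR ARR ARR — and concatenate.

ARRAAAAARRARRARRARRARRAAAAARRARRARRARR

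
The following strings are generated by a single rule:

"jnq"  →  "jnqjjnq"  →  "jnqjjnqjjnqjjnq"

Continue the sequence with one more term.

s(k+1) = s(k)·j·s(k) — each term doubles the last with 'j' between the halves.
Doubling jnqjjnqjjnqjjnq with 'j' between the halves:

jnqjjnqjjnqjjnqjjnqjjnqjjnqjjnq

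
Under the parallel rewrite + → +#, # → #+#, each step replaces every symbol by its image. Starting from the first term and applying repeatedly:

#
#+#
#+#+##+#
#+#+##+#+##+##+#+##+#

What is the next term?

#+#+##+#+##+##+#+##+#+##+##+#+##+##+#+##+#+##+##+#+##+#

φ(#+#+##+#+##+##+#+##+#) expands symbol-by-symbol to #+# +# #+# +# #+# #+# +# #+# +# #+# #+# +# #+# #+# +# #+# +# #+# #+# +# #+#; joining the 21 pieces gives the next term.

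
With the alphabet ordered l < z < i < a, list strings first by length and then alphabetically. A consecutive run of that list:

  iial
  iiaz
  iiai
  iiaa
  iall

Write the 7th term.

Advancing 2 positions from iall through iall → ialz reaches term 7.

iali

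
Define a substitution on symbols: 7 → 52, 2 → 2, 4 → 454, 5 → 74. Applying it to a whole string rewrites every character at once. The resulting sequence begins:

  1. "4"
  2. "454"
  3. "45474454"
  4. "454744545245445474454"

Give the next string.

φ(454744545245445474454) expands symbol-by-symbol to 454 74 454 52 454 454 74 454 74 2 454 74 454 454 74 454 52 454 454 74 454; joining the 21 pieces gives the next term.

45474454524544547445474245474454454744545245445474454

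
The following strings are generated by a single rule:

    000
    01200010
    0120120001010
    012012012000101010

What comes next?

01201201201200010101010

Every step adds 012 to the front and 10 to the end of the previous string.
One more step from 012012012000101010 gives the answer.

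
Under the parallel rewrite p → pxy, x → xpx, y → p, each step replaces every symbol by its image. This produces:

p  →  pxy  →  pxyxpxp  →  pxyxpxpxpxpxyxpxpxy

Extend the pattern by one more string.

pxyxpxpxpxpxyxpxpxyxpxpxyxpxpxyxpxpxpxpxyxpxpxyxpxp

Replace each of the 19 characters of pxyxpxpxpxpxyxpxpxy in place — pxy xpx p xpx pxy xpx pxy xpx pxy xpx pxy xpx p xpx pxy xpx pxy xpx p — and concatenate.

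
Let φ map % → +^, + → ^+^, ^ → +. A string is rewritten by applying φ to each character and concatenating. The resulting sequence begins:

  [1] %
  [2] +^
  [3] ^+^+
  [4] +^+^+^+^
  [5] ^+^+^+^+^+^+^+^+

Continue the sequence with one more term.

Rewriting the 16 symbols of ^+^+^+^+^+^+^+^+ one by one yields + ^+^ + ^+^ + ^+^ + ^+^ + ^+^ + ^+^ + ^+^ + ^+^; concatenated:

+^+^+^+^+^+^+^+^+^+^+^+^+^+^+^+^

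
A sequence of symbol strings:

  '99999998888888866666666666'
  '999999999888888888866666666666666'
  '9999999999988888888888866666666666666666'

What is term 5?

999999999999999888888888888888866666666666666666666666

Reading off run lengths: 9 runs 7, 9, 11; 8 runs 8, 10, 12; 6 runs 11, 14, 17 — each is linear in n, where the shown terms are n = 3, 4, 5.
Setting n = 7 gives 15, 16, 23 characters in each block.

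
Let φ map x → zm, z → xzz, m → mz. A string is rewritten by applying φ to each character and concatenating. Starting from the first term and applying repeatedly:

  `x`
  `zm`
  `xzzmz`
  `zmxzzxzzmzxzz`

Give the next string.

φ(zmxzzxzzmzxzz) expands symbol-by-symbol to xzz mz zm xzz xzz zm xzz xzz mz xzz zm xzz xzz; joining the 13 pieces gives the next term.

xzzmzzmxzzxzzzmxzzxzzmzxzzzmxzzxzz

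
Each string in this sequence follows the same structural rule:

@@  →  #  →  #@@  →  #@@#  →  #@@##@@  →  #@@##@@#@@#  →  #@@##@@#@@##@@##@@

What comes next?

#@@##@@#@@##@@##@@#@@##@@#@@#

This is a Fibonacci-style word recurrence s(k) = s(k−1)·s(k−2): e.g. #·@@ = #@@.
Continuing: #@@##@@#@@##@@##@@ · #@@##@@#@@# gives term 8.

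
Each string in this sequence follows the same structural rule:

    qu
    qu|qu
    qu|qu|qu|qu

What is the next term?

qu|qu|qu|qu|qu|qu|qu|qu

Every step duplicates the string with '|' between the halves.
One more doubling of qu|qu|qu|qu gives the answer.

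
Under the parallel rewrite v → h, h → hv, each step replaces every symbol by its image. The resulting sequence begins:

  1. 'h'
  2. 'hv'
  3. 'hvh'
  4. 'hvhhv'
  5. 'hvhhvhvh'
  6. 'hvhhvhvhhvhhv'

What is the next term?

Rewriting the 13 symbols of hvhhvhvhhvhhv one by one yields hv h hv hv h hv h hv hv h hv hv h; concatenated:

hvhhvhvhhvhhvhvhhvhvh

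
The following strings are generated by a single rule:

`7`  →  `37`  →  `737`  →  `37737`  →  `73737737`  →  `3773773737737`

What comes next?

737377373773773737737

From term 3 onward, concatenate the second-to-last term with the last: 7·37 = 737, 37·737 = 37737, …
The next term joins 73737737 and 3773773737737.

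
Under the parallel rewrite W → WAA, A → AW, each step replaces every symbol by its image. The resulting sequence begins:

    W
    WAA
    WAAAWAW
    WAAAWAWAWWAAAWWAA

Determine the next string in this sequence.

Applying the rule to each of the 17 symbols of WAAAWAWAWWAAAWWAA gives the pieces WAA AW AW AW WAA AW WAA AW WAA WAA AW AW AW WAA WAA AW AW, which concatenate to the answer.

WAAAWAWAWWAAAWWAAAWWAAWAAAWAWAWWAAWAAAWAW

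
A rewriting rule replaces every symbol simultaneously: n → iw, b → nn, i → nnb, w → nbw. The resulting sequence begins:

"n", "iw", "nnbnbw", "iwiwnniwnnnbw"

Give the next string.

Replace each of the 13 characters of iwiwnniwnnnbw in place — nnb nbw nnb nbw iw iw nnb nbw iw iw iw nn nbw — and concatenate.

nnbnbwnnbnbwiwiwnnbnbwiwiwiwnnnbw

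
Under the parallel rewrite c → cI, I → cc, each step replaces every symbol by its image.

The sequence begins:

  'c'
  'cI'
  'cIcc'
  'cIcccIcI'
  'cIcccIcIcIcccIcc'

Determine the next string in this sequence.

Rewriting the 16 symbols of cIcccIcIcIcccIcc one by one yields cI cc cI cI cI cc cI cc cI cc cI cI cI cc cI cI; concatenated:

cIcccIcIcIcccIcccIcccIcIcIcccIcI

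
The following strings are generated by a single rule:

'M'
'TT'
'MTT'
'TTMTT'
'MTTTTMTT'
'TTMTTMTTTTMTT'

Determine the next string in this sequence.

This is a Fibonacci-style word recurrence s(k) = s(k−2)·s(k−1): e.g. M·TT = MTT.
The next term joins MTTTTMTT and TTMTTMTTTTMTT.

MTTTTMTTTTMTTMTTTTMTT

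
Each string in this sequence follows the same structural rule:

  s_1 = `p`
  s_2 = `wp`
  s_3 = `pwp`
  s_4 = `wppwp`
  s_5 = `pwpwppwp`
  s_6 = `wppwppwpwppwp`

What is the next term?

pwpwppwpwppwppwpwppwp

This is a Fibonacci-style word recurrence s(k) = s(k−2)·s(k−1): e.g. p·wp = pwp.
The next term joins pwpwppwp and wppwppwpwppwp.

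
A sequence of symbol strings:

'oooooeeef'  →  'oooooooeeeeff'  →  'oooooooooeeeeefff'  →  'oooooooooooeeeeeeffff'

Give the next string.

oooooooooooooeeeeeeefffff

The n-th term is 2n+1 o's then n+1 e's then n-1 f's, where the shown terms are n = 2, 3, 4, 5.
Setting n = 6 gives 13, 7, 5 characters in each block.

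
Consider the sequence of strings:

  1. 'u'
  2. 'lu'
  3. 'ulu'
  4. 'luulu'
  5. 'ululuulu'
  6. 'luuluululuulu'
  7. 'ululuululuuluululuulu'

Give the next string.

This is a Fibonacci-style word recurrence s(k) = s(k−2)·s(k−1): e.g. u·lu = ulu.
So term 8 is luuluululuulu·ululuululuuluululuulu.

luuluululuuluululuululuuluululuulu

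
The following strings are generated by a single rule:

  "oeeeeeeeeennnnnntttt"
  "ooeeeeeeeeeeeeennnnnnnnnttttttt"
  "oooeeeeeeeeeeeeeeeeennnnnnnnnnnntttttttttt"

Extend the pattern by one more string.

Reading off run lengths: o runs 1, 2, 3; e runs 9, 13, 17; n runs 6, 9, 12; t runs 4, 7, 10 — each is linear in n, where the shown terms are n = 2, 3, 4.
For the next term, n = 5, so the run lengths are 4, 21, 15, 13.

ooooeeeeeeeeeeeeeeeeeeeeennnnnnnnnnnnnnnttttttttttttt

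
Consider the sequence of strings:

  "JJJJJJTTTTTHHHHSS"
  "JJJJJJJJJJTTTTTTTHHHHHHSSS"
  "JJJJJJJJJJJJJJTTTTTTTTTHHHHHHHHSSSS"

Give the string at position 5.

Reading off run lengths: J runs 6, 10, 14; T runs 5, 7, 9; H runs 4, 6, 8; S runs 2, 3, 4 — each is linear in n, where the shown terms are n = 2, 3, 4.
Setting n = 6 gives 22, 13, 12, 6 characters in each block.

JJJJJJJJJJJJJJJJJJJJJJTTTTTTTTTTTTTHHHHHHHHHHHHSSSSSS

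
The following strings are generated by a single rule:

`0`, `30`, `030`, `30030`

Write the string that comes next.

03030030

Each term (from the third on) is the two preceding terms concatenated in order: term 3 = 0·30 = 030.
So term 5 is 030·30030.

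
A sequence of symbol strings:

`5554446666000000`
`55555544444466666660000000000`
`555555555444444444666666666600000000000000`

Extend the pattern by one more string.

5555555555554444444444446666666666666000000000000000000

Term n consists of 3n 5's, followed by 3n 4's, followed by 3n+1 6's, followed by 4n+2 0's (n = 1, 2, …).
Setting n = 4 gives 12, 12, 13, 18 characters in each block.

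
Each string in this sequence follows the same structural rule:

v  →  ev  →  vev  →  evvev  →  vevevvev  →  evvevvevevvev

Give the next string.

vevevvevevvevvevevvev

From term 3 onward, concatenate the second-to-last term with the last: v·ev = vev, ev·vev = evvev, …
So term 7 is vevevvev·evvevvevevvev.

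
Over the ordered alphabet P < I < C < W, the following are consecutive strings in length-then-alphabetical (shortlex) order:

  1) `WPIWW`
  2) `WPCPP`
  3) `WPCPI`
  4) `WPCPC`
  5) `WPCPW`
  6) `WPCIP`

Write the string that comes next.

WPCII

Treat WPCIP as a base-4 numeral over the given alphabet and add one, carrying through any trailing W's.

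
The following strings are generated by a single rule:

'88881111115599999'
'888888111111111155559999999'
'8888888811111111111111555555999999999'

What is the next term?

The n-th term is 2n 8's then 4n-2 1's then 2n-2 5's then 2n+1 9's, where the shown terms are n = 2, 3, 4.
At n = 5 the blocks have lengths 10, 18, 8, 11.

88888888881111111111111111115555555599999999999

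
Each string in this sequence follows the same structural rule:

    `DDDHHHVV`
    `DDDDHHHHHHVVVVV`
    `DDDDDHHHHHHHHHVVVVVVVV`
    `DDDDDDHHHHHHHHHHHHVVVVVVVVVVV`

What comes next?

DDDDDDDHHHHHHHHHHHHHHHVVVVVVVVVVVVVV

The n-th term is n+2 D's then 3n H's then 3n-1 V's (n = 1, 2, …).
For the next term, n = 5, so the run lengths are 7, 15, 14.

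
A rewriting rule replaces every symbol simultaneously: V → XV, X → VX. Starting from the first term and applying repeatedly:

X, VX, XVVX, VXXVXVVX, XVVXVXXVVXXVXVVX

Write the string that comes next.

VXXVXVVXXVVXVXXVXVVXVXXVVXXVXVVX

Replace each of the 16 characters of XVVXVXXVVXXVXVVX in place — VX XV XV VX XV VX VX XV XV VX VX XV VX XV XV VX — and concatenate.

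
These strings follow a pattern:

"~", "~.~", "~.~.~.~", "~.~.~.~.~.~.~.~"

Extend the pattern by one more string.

Every step duplicates the string with '.' between the halves.
Doubling ~.~.~.~.~.~.~.~ with '.' between the halves:

~.~.~.~.~.~.~.~.~.~.~.~.~.~.~.~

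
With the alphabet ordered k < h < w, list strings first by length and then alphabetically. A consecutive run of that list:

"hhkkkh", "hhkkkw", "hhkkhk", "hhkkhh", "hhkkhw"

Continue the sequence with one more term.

Treat hhkkhw as a base-3 numeral over the given alphabet and add one, carrying through any trailing w's.

hhkkwk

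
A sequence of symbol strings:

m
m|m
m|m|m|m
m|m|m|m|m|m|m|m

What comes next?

Every step duplicates the string with '|' between the halves.
One more doubling of m|m|m|m|m|m|m|m gives the answer.

m|m|m|m|m|m|m|m|m|m|m|m|m|m|m|m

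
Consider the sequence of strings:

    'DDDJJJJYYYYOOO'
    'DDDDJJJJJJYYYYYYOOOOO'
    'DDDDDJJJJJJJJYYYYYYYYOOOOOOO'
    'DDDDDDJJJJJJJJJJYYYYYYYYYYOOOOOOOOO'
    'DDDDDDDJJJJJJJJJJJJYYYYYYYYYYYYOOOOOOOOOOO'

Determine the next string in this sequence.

DDDDDDDDJJJJJJJJJJJJJJYYYYYYYYYYYYYYOOOOOOOOOOOOO

Term n consists of n+2 D's, followed by 2n+2 J's, followed by 2n+2 Y's, followed by 2n+1 O's (n = 1, 2, …).
Setting n = 6 gives 8, 14, 14, 13 characters in each block.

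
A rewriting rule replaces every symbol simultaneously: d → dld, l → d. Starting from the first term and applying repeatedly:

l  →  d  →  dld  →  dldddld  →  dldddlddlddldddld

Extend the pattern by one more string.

Applying the rule to each of the 17 symbols of dldddlddlddldddld gives the pieces dld d dld dld dld d dld dld d dld dld d dld dld dld d dld, which concatenate to the answer.

dldddlddlddldddlddldddlddldddlddlddldddld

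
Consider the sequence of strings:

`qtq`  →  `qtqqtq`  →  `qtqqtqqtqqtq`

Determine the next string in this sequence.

s(k+1) = s(k)·s(k) — each term doubles the last.
One more doubling of qtqqtqqtqqtq gives the answer.

qtqqtqqtqqtqqtqqtqqtqqtq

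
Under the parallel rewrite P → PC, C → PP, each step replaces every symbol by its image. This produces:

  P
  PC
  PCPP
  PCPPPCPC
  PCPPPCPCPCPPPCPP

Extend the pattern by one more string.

Replace each of the 16 characters of PCPPPCPCPCPPPCPP in place — PC PP PC PC PC PP PC PP PC PP PC PC PC PP PC PC — and concatenate.

PCPPPCPCPCPPPCPPPCPPPCPCPCPPPCPC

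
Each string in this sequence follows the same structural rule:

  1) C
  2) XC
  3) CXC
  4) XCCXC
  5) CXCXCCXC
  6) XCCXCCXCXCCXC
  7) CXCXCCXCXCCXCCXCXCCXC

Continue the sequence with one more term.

XCCXCCXCXCCXCCXCXCCXCXCCXCCXCXCCXC

This is a Fibonacci-style word recurrence s(k) = s(k−2)·s(k−1): e.g. C·XC = CXC.
The next term joins XCCXCCXCXCCXC and CXCXCCXCXCCXCCXCXCCXC.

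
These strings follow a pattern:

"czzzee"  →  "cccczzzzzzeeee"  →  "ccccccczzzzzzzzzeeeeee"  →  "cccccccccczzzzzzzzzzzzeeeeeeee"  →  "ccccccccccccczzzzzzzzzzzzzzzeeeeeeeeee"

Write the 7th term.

Each string has the form c^{3n-2} z^{3n} e^{2n} (n = 1, 2, …).
Setting n = 7 gives 19, 21, 14 characters in each block.

ccccccccccccccccccczzzzzzzzzzzzzzzzzzzzzeeeeeeeeeeeeee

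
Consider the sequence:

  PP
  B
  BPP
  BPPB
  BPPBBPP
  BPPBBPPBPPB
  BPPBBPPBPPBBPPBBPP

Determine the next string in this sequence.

BPPBBPPBPPBBPPBBPPBPPBBPPBPPB

From term 3 onward, concatenate the last term with the second-to-last: B·PP = BPP, BPP·B = BPPB, …
Continuing: BPPBBPPBPPBBPPBBPP · BPPBBPPBPPB gives term 8.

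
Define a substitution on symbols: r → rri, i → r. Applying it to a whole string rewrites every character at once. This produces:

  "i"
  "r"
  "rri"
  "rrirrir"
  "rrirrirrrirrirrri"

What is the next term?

Replace each of the 17 characters of rrirrirrrirrirrri in place — rri rri r rri rri r rri rri rri r rri rri r rri rri rri r — and concatenate.

rrirrirrrirrirrrirrirrirrrirrirrrirrirrir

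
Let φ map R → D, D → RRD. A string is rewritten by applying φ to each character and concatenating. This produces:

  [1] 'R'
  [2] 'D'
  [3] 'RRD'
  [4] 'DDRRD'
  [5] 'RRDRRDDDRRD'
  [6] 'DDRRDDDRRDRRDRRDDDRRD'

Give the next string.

Replace each of the 21 characters of DDRRDDDRRDRRDRRDDDRRD in place — RRD RRD D D RRD RRD RRD D D RRD D D RRD D D RRD RRD RRD D D RRD — and concatenate.

RRDRRDDDRRDRRDRRDDDRRDDDRRDDDRRDRRDRRDDDRRD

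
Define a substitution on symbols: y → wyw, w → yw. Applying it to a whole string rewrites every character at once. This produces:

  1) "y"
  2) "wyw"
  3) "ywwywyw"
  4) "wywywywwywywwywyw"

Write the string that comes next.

ywwywywwywywwywywywwywywwywywywwywywwywyw

φ(wywywywwywywwywyw) expands symbol-by-symbol to yw wyw yw wyw yw wyw yw yw wyw yw wyw yw yw wyw yw wyw yw; joining the 17 pieces gives the next term.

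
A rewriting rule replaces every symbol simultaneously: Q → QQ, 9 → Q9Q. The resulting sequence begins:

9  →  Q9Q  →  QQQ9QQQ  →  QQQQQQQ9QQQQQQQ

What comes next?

QQQQQQQQQQQQQQQ9QQQQQQQQQQQQQQQ

φ(QQQQQQQ9QQQQQQQ) expands symbol-by-symbol to QQ QQ QQ QQ QQ QQ QQ Q9Q QQ QQ QQ QQ QQ QQ QQ; joining the 15 pieces gives the next term.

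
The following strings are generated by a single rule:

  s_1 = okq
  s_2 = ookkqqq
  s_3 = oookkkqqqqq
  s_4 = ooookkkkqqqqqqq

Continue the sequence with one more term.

oooookkkkkqqqqqqqqq

Each string has the form o^{n} k^{n} q^{2n-1} (n = 1, 2, …).
For the next term, n = 5, so the run lengths are 5, 5, 9.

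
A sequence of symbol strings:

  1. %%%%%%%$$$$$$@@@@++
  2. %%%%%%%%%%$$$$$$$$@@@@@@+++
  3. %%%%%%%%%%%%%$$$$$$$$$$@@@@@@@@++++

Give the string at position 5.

The n-th term is 3n+1 %'s then 2n+2 $'s then 2n @'s then n +'s, where the shown terms are n = 2, 3, 4.
Setting n = 6 gives 19, 14, 12, 6 characters in each block.

%%%%%%%%%%%%%%%%%%%$$$$$$$$$$$$$$@@@@@@@@@@@@++++++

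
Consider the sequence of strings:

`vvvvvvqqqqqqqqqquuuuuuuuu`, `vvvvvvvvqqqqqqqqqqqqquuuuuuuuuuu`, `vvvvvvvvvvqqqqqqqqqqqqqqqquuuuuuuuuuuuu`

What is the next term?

The n-th term is 2n v's then 3n+1 q's then 2n+3 u's, where the shown terms are n = 3, 4, 5.
At n = 6 the blocks have lengths 12, 19, 15.

vvvvvvvvvvvvqqqqqqqqqqqqqqqqqqquuuuuuuuuuuuuuu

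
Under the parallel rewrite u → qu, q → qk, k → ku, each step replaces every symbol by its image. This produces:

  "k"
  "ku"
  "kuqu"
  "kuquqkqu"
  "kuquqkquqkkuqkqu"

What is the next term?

Replace each of the 16 characters of kuquqkquqkkuqkqu in place — ku qu qk qu qk ku qk qu qk ku ku qu qk ku qk qu — and concatenate.

kuquqkquqkkuqkquqkkukuquqkkuqkqu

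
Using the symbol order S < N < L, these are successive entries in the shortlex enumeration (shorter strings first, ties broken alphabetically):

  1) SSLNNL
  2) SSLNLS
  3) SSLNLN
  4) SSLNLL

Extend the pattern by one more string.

The successor of SSLNLL increments the rightmost position that isn't already L and resets every position after it to S.

SSLLSS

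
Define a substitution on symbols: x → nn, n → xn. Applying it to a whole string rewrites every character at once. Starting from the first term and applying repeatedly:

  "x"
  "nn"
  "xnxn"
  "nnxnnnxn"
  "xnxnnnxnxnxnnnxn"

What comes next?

nnxnnnxnxnxnnnxnnnxnnnxnxnxnnnxn

Replace each of the 16 characters of xnxnnnxnxnxnnnxn in place — nn xn nn xn xn xn nn xn nn xn nn xn xn xn nn xn — and concatenate.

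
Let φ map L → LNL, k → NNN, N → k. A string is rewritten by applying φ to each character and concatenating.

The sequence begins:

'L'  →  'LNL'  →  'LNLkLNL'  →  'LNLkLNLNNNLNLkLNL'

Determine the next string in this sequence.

LNLkLNLNNNLNLkLNLkkkLNLkLNLNNNLNLkLNL

Applying the rule to each of the 17 symbols of LNLkLNLNNNLNLkLNL gives the pieces LNL k LNL NNN LNL k LNL k k k LNL k LNL NNN LNL k LNL, which concatenate to the answer.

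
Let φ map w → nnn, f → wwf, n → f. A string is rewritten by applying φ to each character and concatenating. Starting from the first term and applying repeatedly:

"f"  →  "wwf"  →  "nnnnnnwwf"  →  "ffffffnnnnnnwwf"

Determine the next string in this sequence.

wwfwwfwwfwwfwwfwwfffffffnnnnnnwwf

Replace each of the 15 characters of ffffffnnnnnnwwf in place — wwf wwf wwf wwf wwf wwf f f f f f f nnn nnn wwf — and concatenate.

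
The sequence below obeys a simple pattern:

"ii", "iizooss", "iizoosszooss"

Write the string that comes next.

iizoosszoosszooss

Each term is the previous one with zooss appended.
One more step from iizoosszooss gives the answer.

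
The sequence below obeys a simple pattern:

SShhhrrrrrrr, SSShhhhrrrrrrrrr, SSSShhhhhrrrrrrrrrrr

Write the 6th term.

SSSSSSShhhhhhhhrrrrrrrrrrrrrrrrr

Reading off run lengths: S runs 2, 3, 4; h runs 3, 4, 5; r runs 7, 9, 11 — each is linear in n, where the shown terms are n = 2, 3, 4.
Setting n = 7 gives 7, 8, 17 characters in each block.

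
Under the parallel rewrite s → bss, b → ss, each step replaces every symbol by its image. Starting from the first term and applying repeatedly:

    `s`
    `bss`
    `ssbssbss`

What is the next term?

bssbssssbssbssssbssbss

Apply φ to ssbssbss symbol by symbol: s→bss, s→bss, b→ss, s→bss, s→bss, b→ss, s→bss, s→bss; joined: bss bss ss bss bss ss bss bss.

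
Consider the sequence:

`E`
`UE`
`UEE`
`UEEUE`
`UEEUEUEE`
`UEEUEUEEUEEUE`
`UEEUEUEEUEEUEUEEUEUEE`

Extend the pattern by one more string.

UEEUEUEEUEEUEUEEUEUEEUEEUEUEEUEEUE

This is a Fibonacci-style word recurrence s(k) = s(k−1)·s(k−2): e.g. UE·E = UEE.
So term 8 is UEEUEUEEUEEUEUEEUEUEE·UEEUEUEEUEEUE.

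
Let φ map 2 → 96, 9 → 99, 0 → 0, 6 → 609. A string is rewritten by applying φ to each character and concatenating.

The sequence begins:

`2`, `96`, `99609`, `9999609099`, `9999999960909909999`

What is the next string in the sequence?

Applying the rule to each of the 19 symbols of 9999999960909909999 gives the pieces 99 99 99 99 99 99 99 99 609 0 99 0 99 99 0 99 99 99 99, which concatenate to the answer.

999999999999999960909909999099999999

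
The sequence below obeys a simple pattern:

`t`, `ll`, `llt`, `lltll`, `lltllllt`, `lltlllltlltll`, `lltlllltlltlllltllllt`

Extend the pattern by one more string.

lltlllltlltlllltlllltlltlllltlltll

From term 3 onward, concatenate the last term with the second-to-last: ll·t = llt, llt·ll = lltll, …
The next term joins lltlllltlltlllltllllt and lltlllltlltll.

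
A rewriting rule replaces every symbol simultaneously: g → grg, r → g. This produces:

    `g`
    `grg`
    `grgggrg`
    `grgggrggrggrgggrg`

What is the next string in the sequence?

Replace each of the 17 characters of grgggrggrggrgggrg in place — grg g grg grg grg g grg grg g grg grg g grg grg grg g grg — and concatenate.

grgggrggrggrgggrggrgggrggrgggrggrggrgggrg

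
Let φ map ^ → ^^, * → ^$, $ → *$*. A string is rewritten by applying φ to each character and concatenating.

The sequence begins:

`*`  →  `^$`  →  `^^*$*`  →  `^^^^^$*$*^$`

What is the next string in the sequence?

Expanding ^^^^^$*$*^$: ^→^^, ^→^^, ^→^^, ^→^^, ^→^^, $→*$*, *→^$, $→*$*, *→^$, ^→^^, $→*$*. Concatenated: ^^ ^^ ^^ ^^ ^^ *$* ^$ *$* ^$ ^^ *$*.

^^^^^^^^^^*$*^$*$*^$^^*$*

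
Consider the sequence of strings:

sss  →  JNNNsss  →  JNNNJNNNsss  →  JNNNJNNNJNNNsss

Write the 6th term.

JNNNJNNNJNNNJNNNJNNNsss

Every step adds JNNN at the front: s(k+1) = JNNN·s(k).
From JNNNJNNNJNNNsss, 2 further steps: JNNNJNNNJNNNsss → JNNNJNNNJNNNJNNNsss → (answer).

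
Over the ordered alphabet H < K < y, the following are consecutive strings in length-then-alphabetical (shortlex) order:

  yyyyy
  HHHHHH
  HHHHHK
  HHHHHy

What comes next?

HHHHKH

Treat HHHHHy as a base-3 numeral over the given alphabet and add one, carrying through any trailing y's.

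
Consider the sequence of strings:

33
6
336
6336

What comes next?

This is a Fibonacci-style word recurrence s(k) = s(k−2)·s(k−1): e.g. 33·6 = 336.
So term 5 is 336·6336.

3366336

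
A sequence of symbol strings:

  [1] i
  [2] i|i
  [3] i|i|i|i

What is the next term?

i|i|i|i|i|i|i|i

s(k+1) = s(k)·|·s(k) — each term doubles the last with '|' between the halves.
So the next term is two copies of i|i|i|i with '|' between the halves.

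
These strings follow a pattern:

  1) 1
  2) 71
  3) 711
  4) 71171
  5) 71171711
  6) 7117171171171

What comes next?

From term 3 onward, concatenate the last term with the second-to-last: 71·1 = 711, 711·71 = 71171, …
Continuing: 7117171171171 · 71171711 gives term 7.

711717117117171171711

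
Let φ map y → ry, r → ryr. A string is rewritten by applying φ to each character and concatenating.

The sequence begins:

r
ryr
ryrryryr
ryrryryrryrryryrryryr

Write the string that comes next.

ryrryryrryrryryrryryrryrryryrryrryryrryryrryrryryrryryr

Replace each of the 21 characters of ryrryryrryrryryrryryr in place — ryr ry ryr ryr ry ryr ry ryr ryr ry ryr ryr ry ryr ry ryr ryr ry ryr ry ryr — and concatenate.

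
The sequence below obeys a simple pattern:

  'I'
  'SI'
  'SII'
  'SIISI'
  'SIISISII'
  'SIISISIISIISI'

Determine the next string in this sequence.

SIISISIISIISISIISISII

This is a Fibonacci-style word recurrence s(k) = s(k−1)·s(k−2): e.g. SI·I = SII.
The next term joins SIISISIISIISI and SIISISII.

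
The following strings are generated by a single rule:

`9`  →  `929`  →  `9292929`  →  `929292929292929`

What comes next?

9292929292929292929292929292929

Each string is two copies of the previous one joined by '2'.
One more doubling of 929292929292929 gives the answer.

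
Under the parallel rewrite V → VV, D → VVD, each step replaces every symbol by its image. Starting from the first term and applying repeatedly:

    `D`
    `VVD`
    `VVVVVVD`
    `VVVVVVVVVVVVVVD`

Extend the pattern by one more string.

Rewriting the 15 symbols of VVVVVVVVVVVVVVD one by one yields VV VV VV VV VV VV VV VV VV VV VV VV VV VV VVD; concatenated:

VVVVVVVVVVVVVVVVVVVVVVVVVVVVVVD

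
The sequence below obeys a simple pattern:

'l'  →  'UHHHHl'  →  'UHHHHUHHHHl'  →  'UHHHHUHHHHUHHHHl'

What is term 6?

Each term is the previous one with UHHHH prepended.
From UHHHHUHHHHUHHHHl, 2 further steps: UHHHHUHHHHUHHHHl → UHHHHUHHHHUHHHHUHHHHl → (answer).

UHHHHUHHHHUHHHHUHHHHUHHHHl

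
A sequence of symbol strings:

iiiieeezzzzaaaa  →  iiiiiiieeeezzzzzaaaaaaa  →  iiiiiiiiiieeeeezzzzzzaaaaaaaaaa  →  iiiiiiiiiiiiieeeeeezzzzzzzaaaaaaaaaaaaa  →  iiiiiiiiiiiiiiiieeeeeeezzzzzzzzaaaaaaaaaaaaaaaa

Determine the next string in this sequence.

iiiiiiiiiiiiiiiiiiieeeeeeeezzzzzzzzzaaaaaaaaaaaaaaaaaaa

The n-th term is 3n+1 i's then n+2 e's then n+3 z's then 3n+1 a's (n = 1, 2, …).
At n = 6 the blocks have lengths 19, 8, 9, 19.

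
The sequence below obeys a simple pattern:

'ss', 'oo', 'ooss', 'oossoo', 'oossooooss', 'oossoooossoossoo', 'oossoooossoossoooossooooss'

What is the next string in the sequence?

This is a Fibonacci-style word recurrence s(k) = s(k−1)·s(k−2): e.g. oo·ss = ooss.
So term 8 is oossoooossoossoooossooooss·oossoooossoossoo.

oossoooossoossoooossoooossoossoooossoossoo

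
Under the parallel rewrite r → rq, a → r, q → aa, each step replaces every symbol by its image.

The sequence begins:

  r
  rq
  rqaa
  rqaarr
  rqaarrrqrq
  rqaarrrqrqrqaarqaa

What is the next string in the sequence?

Replace each of the 18 characters of rqaarrrqrqrqaarqaa in place — rq aa r r rq rq rq aa rq aa rq aa r r rq aa r r — and concatenate.

rqaarrrqrqrqaarqaarqaarrrqaarr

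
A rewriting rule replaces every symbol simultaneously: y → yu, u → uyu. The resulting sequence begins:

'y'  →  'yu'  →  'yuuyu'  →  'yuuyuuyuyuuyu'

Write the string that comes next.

Rewriting the 13 symbols of yuuyuuyuyuuyu one by one yields yu uyu uyu yu uyu uyu yu uyu yu uyu uyu yu uyu; concatenated:

yuuyuuyuyuuyuuyuyuuyuyuuyuuyuyuuyu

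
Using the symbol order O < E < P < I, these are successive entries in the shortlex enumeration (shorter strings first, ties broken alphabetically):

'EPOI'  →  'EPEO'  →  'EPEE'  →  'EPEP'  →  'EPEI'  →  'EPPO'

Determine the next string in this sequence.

Find the rightmost character of EPPO below I, bump it to the next letter, and reset everything to its right to O.

EPPE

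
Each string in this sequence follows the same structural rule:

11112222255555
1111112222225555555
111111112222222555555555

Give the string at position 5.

Each string has the form 1^{2n-2} 2^{n+2} 5^{2n-1}, where the shown terms are n = 3, 4, 5.
At n = 7 the blocks have lengths 12, 9, 13.

1111111111112222222225555555555555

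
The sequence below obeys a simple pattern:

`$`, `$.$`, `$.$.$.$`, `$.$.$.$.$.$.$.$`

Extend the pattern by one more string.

s(k+1) = s(k)·.·s(k) — each term doubles the last with '.' between the halves.
Doubling $.$.$.$.$.$.$.$ with '.' between the halves:

$.$.$.$.$.$.$.$.$.$.$.$.$.$.$.$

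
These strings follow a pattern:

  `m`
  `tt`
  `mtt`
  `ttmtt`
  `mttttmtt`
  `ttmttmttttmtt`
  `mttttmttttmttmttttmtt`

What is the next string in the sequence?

ttmttmttttmttmttttmttttmttmttttmtt

Each term (from the third on) is the two preceding terms concatenated in order: term 3 = m·tt = mtt.
The next term joins ttmttmttttmtt and mttttmttttmttmttttmtt.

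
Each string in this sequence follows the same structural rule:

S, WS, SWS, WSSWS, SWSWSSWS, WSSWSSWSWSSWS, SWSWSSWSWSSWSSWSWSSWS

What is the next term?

Each term (from the third on) is the two preceding terms concatenated in order: term 3 = S·WS = SWS.
Continuing: WSSWSSWSWSSWS · SWSWSSWSWSSWSSWSWSSWS gives term 8.

WSSWSSWSWSSWSSWSWSSWSWSSWSSWSWSSWS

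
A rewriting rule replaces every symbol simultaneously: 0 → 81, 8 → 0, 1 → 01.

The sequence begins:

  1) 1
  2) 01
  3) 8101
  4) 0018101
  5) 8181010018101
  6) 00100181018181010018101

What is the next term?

φ(00100181018181010018101) expands symbol-by-symbol to 81 81 01 81 81 01 0 01 81 01 0 01 0 01 81 01 81 81 01 0 01 81 01; joining the 23 pieces gives the next term.

818101818101001810100100181018181010018101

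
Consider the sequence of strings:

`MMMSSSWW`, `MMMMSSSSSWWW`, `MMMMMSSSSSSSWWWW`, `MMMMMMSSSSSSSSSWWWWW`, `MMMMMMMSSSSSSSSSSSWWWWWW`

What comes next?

MMMMMMMMSSSSSSSSSSSSSWWWWWWW

Term n consists of n+1 M's, followed by 2n-1 S's, followed by n W's, where the shown terms are n = 2, 3, 4, 5, 6.
At n = 7 the blocks have lengths 8, 13, 7.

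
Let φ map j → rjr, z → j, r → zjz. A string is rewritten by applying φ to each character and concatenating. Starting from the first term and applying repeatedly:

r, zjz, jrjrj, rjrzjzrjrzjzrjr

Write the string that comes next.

Replace each of the 15 characters of rjrzjzrjrzjzrjr in place — zjz rjr zjz j rjr j zjz rjr zjz j rjr j zjz rjr zjz — and concatenate.

zjzrjrzjzjrjrjzjzrjrzjzjrjrjzjzrjrzjz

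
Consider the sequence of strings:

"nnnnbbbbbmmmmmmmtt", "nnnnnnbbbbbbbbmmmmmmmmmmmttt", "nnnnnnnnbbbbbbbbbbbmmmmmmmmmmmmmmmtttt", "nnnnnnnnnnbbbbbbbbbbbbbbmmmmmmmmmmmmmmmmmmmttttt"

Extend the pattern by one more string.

nnnnnnnnnnnnbbbbbbbbbbbbbbbbbmmmmmmmmmmmmmmmmmmmmmmmtttttt

Term n consists of 2n n's, followed by 3n-1 b's, followed by 4n-1 m's, followed by n t's, where the shown terms are n = 2, 3, 4, 5.
Setting n = 6 gives 12, 17, 23, 6 characters in each block.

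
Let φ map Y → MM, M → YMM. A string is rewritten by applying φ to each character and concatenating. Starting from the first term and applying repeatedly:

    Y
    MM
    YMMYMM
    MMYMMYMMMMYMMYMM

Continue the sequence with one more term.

YMMYMMMMYMMYMMMMYMMYMMYMMYMMMMYMMYMMMMYMMYMM

φ(MMYMMYMMMMYMMYMM) expands symbol-by-symbol to YMM YMM MM YMM YMM MM YMM YMM YMM YMM MM YMM YMM MM YMM YMM; joining the 16 pieces gives the next term.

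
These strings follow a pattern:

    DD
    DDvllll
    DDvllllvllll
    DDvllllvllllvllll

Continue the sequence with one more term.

Every step adds vllll to the end: s(k+1) = s(k)·vllll.
Applying this once more to DDvllllvllllvllll:

DDvllllvllllvllllvllll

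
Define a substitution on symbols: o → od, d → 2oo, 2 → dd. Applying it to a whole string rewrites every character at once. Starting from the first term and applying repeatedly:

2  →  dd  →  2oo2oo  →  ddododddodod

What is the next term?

Rewriting each symbol of ddododddodod: d→2oo, d→2oo, o→od, d→2oo, o→od, d→2oo, d→2oo, d→2oo, o→od, d→2oo, o→od, d→2oo, which concatenates to 2oo 2oo od 2oo od 2oo 2oo 2oo od 2oo od 2oo.

2oo2oood2oood2oo2oo2oood2oood2oo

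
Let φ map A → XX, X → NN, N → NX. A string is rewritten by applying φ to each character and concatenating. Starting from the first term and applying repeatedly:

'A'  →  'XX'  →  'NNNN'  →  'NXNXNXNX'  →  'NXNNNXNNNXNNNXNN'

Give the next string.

φ(NXNNNXNNNXNNNXNN) expands symbol-by-symbol to NX NN NX NX NX NN NX NX NX NN NX NX NX NN NX NX; joining the 16 pieces gives the next term.

NXNNNXNXNXNNNXNXNXNNNXNXNXNNNXNX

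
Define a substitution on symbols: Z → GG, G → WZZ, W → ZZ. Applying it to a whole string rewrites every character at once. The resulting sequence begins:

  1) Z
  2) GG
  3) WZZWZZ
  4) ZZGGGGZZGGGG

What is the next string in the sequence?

GGGGWZZWZZWZZWZZGGGGWZZWZZWZZWZZ

Rewriting each symbol of ZZGGGGZZGGGG: Z→GG, Z→GG, G→WZZ, G→WZZ, G→WZZ, G→WZZ, Z→GG, Z→GG, G→WZZ, G→WZZ, G→WZZ, G→WZZ, which concatenates to GG GG WZZ WZZ WZZ WZZ GG GG WZZ WZZ WZZ WZZ.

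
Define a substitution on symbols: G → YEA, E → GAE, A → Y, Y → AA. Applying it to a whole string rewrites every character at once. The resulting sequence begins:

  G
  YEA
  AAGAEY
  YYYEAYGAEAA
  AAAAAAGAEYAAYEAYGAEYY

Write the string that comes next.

YYYYYYYEAYGAEAAYYAAGAEYAAYEAYGAEAAAA

Replace each of the 21 characters of AAAAAAGAEYAAYEAYGAEYY in place — Y Y Y Y Y Y YEA Y GAE AA Y Y AA GAE Y AA YEA Y GAE AA AA — and concatenate.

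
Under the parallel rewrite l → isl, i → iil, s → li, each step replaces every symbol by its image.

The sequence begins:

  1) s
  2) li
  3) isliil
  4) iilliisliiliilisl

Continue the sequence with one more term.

iiliilislisliiliilliisliiliilisliiliilisliilliisl

Replace each of the 17 characters of iilliisliiliilisl in place — iil iil isl isl iil iil li isl iil iil isl iil iil isl iil li isl — and concatenate.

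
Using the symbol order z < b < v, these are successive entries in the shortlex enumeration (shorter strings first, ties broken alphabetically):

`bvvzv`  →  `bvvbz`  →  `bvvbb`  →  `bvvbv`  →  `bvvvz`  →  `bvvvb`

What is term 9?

vzzzb

Advancing 3 positions from bvvvb through bvvvb → bvvvv → vzzzz reaches term 9.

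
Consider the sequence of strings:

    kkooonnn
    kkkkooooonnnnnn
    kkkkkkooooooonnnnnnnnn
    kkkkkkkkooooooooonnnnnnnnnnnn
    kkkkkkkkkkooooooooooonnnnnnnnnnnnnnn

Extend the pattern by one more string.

Term n consists of 2n k's, followed by 2n+1 o's, followed by 3n n's (n = 1, 2, …).
Setting n = 6 gives 12, 13, 18 characters in each block.

kkkkkkkkkkkkooooooooooooonnnnnnnnnnnnnnnnnn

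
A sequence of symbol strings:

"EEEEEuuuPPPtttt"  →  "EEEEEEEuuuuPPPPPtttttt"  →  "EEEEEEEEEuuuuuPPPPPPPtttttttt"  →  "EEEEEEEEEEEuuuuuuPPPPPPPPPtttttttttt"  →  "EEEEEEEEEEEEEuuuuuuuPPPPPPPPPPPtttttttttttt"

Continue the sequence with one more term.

EEEEEEEEEEEEEEEuuuuuuuuPPPPPPPPPPPPPtttttttttttttt

Each string has the form E^{2n+1} u^{n+1} P^{2n-1} t^{2n}, where the shown terms are n = 2, 3, 4, 5, 6.
For the next term, n = 7, so the run lengths are 15, 8, 13, 14.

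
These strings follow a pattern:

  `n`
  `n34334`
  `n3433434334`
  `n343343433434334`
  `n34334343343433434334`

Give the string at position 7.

Each term is the previous one with 34334 appended.
From n34334343343433434334, 2 further steps: n34334343343433434334 → n3433434334343343433434334 → (answer).

n343343433434334343343433434334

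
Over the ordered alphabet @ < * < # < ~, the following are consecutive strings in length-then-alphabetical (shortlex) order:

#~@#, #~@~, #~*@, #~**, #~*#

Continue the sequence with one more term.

#~*~

The successor of #~*# increments the rightmost position that isn't already ~ and resets every position after it to @.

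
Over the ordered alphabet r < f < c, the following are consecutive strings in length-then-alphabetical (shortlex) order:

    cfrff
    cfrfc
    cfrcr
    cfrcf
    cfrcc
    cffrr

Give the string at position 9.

Stepping forward 3 times from cffrr: cffrr → cffrf → cffrc, then the target.

cfffr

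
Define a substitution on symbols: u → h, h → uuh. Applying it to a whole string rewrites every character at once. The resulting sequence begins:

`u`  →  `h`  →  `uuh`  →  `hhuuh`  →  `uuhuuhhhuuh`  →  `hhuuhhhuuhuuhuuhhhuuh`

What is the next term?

uuhuuhhhuuhuuhuuhhhuuhhhuuhhhuuhuuhuuhhhuuh

Replace each of the 21 characters of hhuuhhhuuhuuhuuhhhuuh in place — uuh uuh h h uuh uuh uuh h h uuh h h uuh h h uuh uuh uuh h h uuh — and concatenate.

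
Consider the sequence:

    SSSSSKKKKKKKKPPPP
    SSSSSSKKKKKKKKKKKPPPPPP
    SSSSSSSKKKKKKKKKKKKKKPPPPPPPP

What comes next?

Term n consists of n+3 S's, followed by 3n+2 K's, followed by 2n P's, where the shown terms are n = 2, 3, 4.
For the next term, n = 5, so the run lengths are 8, 17, 10.

SSSSSSSSKKKKKKKKKKKKKKKKKPPPPPPPPPP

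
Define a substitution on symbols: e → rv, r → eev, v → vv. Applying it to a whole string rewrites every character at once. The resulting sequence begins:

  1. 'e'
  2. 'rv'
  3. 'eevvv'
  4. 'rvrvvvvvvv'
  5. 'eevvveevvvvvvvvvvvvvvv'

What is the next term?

rvrvvvvvvvrvrvvvvvvvvvvvvvvvvvvvvvvvvvvvvvvv

Applying the rule to each of the 22 symbols of eevvveevvvvvvvvvvvvvvv gives the pieces rv rv vv vv vv rv rv vv vv vv vv vv vv vv vv vv vv vv vv vv vv vv, which concatenate to the answer.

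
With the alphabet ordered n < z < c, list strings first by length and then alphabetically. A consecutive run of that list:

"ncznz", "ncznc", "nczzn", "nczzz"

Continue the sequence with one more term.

nczzc

Treat nczzz as a base-3 numeral over the given alphabet and add one, carrying through any trailing c's.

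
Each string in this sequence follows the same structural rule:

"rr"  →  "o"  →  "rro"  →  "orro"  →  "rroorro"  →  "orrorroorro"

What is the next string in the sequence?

This is a Fibonacci-style word recurrence s(k) = s(k−2)·s(k−1): e.g. rr·o = rro.
So term 7 is rroorro·orrorroorro.

rroorroorrorroorro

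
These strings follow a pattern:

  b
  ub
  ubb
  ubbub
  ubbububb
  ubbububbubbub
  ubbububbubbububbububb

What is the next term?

From term 3 onward, concatenate the last term with the second-to-last: ub·b = ubb, ubb·ub = ubbub, …
Continuing: ubbububbubbububbububb · ubbububbubbub gives term 8.

ubbububbubbububbububbubbububbubbub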